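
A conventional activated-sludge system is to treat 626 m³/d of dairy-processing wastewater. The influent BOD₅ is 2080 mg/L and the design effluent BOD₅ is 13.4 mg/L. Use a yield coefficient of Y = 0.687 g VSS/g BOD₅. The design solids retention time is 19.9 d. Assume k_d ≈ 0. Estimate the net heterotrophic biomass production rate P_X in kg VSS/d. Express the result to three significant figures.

Since k_d ≈ 0, Y_obs = Y = 0.687 g VSS/g BOD₅.
Substrate removed = Q·(S₀ − S) = 626 m³/d × (2080 − 13.4) g/m³ = 1.29×10^6 g/d = 1294 kg/d.
Biomass produced: P_X = Y_obs·Q·ΔS = 0.6870 × 1294 ≈ 888.8 kg VSS/d.

P_X ≈ 889 kg VSS/d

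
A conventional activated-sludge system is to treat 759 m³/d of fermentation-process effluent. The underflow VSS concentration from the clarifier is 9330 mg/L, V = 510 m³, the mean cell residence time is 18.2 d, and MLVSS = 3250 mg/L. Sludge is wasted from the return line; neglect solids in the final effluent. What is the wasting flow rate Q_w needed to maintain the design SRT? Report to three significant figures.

Q_w = (V·X)/(θ_c X_r) = 510.0 × 3250 / (18.2 × 9330) = 9.761 m³/d.

Q_w ≈ 9.76 m³/d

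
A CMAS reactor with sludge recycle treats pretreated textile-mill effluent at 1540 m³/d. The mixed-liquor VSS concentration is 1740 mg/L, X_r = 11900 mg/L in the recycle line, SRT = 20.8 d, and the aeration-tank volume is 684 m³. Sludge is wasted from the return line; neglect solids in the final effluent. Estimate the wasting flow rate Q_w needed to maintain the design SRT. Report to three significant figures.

θ_c = V·X/(Q_w·X_r) when wasting from the recycle, so Q_w = V·X/(θ_c·X_r) = 684.0 × 1740 / (20.8 × 11900) = 4.808 m³/d.

Q_w ≈ 4.81 m³/d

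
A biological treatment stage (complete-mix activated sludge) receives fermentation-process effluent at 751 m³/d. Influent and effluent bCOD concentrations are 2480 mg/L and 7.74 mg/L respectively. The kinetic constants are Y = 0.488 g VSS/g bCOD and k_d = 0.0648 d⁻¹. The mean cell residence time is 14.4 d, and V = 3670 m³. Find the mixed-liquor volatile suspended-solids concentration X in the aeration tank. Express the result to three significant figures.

Solving the biomass balance for X: X = Y Q (S₀−S) θ_c / [V (1+k_d θ_c)] = 0.488 × 751 × (2480 − 7.74) × 14.4 / [3670 × (1 + 0.0648 × 14.4)] = 1839 mg/L.

X ≈ 1840 mg/L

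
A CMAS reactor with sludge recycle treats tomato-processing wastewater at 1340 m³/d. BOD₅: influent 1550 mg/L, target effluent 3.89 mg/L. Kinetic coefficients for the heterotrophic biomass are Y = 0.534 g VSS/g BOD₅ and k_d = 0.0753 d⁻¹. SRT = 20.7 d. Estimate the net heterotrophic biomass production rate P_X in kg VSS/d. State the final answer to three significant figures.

P_X ≈ 432 kg VSS/d

The observed yield is Y_obs = Y/(1 + k_d·θ_c) = 0.534 / (1 + 0.0753 × 20.7) = 0.534 / 2.559 = 0.2087 g VSS per g BOD₅ removed.
Mass of BOD₅ removed per day: Q(S₀ − S) = 1340 × 1546 g/m³ = 2072 kg/d.
So the net sludge growth is P_X = 0.2087 × 2072 = 432.4 kg VSS/d.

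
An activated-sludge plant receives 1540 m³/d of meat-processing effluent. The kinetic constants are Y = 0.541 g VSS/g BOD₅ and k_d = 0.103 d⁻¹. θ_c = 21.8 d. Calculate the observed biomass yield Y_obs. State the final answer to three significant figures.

Y_obs ≈ 0.167 g VSS/g BOD₅

The observed yield is Y_obs = Y/(1 + k_d·θ_c) = 0.541 / (1 + 0.103 × 21.8) = 0.541 / 3.245 = 0.1667 g VSS per g BOD₅ removed.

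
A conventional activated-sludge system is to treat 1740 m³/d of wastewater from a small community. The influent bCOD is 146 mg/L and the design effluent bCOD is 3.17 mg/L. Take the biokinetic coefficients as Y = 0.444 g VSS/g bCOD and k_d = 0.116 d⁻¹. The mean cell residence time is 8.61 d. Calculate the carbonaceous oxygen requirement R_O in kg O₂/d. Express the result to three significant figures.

R_O ≈ 170 kg O₂/d

Correct the yield for decay: Y_obs = Y/(1 + k_d θ_c) = 0.444 / (1 + 0.116 × 8.61) = 0.444 / 1.999 = 0.2221.
Substrate removed = Q·(S₀ − S) = 1740 m³/d × (146 − 3.17) g/m³ = 2.49×10^5 g/d = 248.5 kg/d.
P_X = Y_obs·Q·(S₀ − S) = 0.2221 × 248.5 = 55.21 kg VSS/d.
R_O = Q·(S₀ − S) − 1.42·P_X = 248.5 − 1.42 × 55.21 = 170.1 kg O₂/d.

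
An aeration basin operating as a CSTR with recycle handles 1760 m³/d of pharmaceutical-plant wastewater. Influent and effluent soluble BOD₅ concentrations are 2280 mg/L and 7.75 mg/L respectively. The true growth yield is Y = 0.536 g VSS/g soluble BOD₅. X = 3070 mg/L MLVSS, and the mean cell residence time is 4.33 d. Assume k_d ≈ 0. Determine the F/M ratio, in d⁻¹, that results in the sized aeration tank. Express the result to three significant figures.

F/M ≈ 0.432 d⁻¹

V·X = Y·Q·ΔS·θ_c gives V = 0.536 × 1760 × (2280 − 7.75) × 4.33 / 3070 = 3023 m³.
F/M = Q·S₀ / (V·X) = 1760 × 2280 / (3023 × 3070) = 0.4323 g soluble BOD₅·(g VSS·d)⁻¹.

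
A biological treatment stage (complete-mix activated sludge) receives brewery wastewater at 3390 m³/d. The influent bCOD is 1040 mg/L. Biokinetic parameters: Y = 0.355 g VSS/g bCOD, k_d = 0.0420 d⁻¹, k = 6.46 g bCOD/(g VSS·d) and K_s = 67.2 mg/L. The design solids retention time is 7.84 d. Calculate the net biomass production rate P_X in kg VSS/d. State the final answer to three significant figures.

From the Monod/SRT balance for a CMAS, S = K_s·(1+k_d θ_c)/[θ_c·(Y k − k_d) − 1] = 67.2 × (1 + 0.0420 × 7.84) / [7.84 × (0.355 × 6.46 − 0.0420) − 1] = 89.33 / 16.65 = 5.365 mg/L.
Y_obs = Y / (1 + k_d θ_c) = 0.355 / (1 + 0.0420 × 7.84) = 0.355 / 1.329 = 0.2671.
ΔS = 1040 − 5.36 = 1035 mg/L, so the substrate removal rate is 3390 × 1035/1000 = 3507 kg bCOD/d.
Biomass produced: P_X = Y_obs·Q·ΔS = 0.2671 × 3507 ≈ 936.7 kg VSS/d.

P_X ≈ 937 kg VSS/d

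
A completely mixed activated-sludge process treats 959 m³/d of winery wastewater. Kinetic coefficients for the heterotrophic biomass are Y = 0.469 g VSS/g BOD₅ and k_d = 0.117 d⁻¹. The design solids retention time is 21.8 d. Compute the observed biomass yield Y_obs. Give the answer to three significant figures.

Correct the yield for decay: Y_obs = Y/(1 + k_d θ_c) = 0.469 / (1 + 0.117 × 21.8) = 0.469 / 3.551 = 0.1321.

Y_obs ≈ 0.132 g VSS/g BOD₅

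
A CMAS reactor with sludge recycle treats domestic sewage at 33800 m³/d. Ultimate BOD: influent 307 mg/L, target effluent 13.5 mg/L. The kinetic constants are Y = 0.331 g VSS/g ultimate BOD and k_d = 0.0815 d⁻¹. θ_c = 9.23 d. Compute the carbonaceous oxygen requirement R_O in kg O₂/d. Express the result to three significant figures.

Observed yield with endogenous decay: Y_obs = Y / (1 + k_d·θ_c) = 0.331 / (1 + 0.0815 × 9.23) = 0.331 / 1.752 = 0.1889 g VSS/g ultimate BOD.
Mass of ultimate BOD removed per day: Q(S₀ − S) = 33800 × 293.5 g/m³ = 9920 kg/d.
P_X = Y_obs·Q·(S₀ − S) = 0.1889 × 9920 = 1874 kg VSS/d.
R_O = Q·(S₀ − S) − 1.42·P_X = 9920 − 1.42 × 1874 = 7259 kg O₂/d.

R_O ≈ 7260 kg O₂/d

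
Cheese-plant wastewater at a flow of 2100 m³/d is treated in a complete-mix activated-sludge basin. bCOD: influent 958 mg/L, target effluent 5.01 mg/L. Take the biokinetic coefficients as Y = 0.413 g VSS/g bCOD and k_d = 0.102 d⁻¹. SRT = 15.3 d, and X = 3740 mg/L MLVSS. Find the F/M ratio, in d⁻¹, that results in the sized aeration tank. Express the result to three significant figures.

From the SRT design equation V = Y Q (S₀−S) θ_c / [X (1 + k_d θ_c)] = 0.413 × 2100 × (958 − 5.01) × 15.3 / [3740 × (1 + 0.102 × 15.3)] = 1.26×10^7 / 9577 = 1320 m³.
F/M = Q·S₀ / (V·X) = 2100 × 958 / (1320 × 3740) = 0.4074 g bCOD·(g VSS·d)⁻¹.

F/M ≈ 0.407 d⁻¹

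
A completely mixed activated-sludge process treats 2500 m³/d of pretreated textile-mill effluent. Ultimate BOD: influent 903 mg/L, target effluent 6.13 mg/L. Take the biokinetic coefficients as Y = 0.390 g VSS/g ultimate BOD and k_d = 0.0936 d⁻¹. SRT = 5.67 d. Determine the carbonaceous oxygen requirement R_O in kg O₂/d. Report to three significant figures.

Observed yield with endogenous decay: Y_obs = Y / (1 + k_d·θ_c) = 0.390 / (1 + 0.0936 × 5.67) = 0.390 / 1.531 = 0.2548 g VSS/g ultimate BOD.
ΔS = 903 − 6.13 = 896.9 mg/L, so the substrate removal rate is 2500 × 896.9/1000 = 2242 kg ultimate BOD/d.
Biomass synthesised: P_X = Y_obs × 2242 = 571.3 kg VSS/d.
R_O = Q·ΔS − 1.42 P_X = 2242 − 811.2 = 1431 kg O₂/d.

R_O ≈ 1430 kg O₂/d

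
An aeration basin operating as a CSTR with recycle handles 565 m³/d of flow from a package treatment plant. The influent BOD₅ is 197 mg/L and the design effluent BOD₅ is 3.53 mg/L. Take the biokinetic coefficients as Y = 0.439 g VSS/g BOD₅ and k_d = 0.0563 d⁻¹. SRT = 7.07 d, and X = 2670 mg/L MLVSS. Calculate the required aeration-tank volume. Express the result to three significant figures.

V ≈ 90.9 m³

Steady-state biomass mass balance: V·X·(1 + k_d·θ_c) = Y·Q·(S₀ − S)·θ_c, so V = 0.439 × 565 × (197 − 3.53) × 7.07 / [2670 × (1 + 0.0563 × 7.07)] = 3.39×10^5 / 3733 = 90.89 m³.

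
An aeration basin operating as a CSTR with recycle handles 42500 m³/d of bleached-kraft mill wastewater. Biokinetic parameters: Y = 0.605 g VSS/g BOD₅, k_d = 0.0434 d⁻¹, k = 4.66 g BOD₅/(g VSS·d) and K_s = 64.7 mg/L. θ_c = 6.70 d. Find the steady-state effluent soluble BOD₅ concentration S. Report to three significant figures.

S ≈ 4.75 mg/L

From the Monod/SRT balance for a CMAS, S = K_s·(1+k_d θ_c)/[θ_c·(Y k − k_d) − 1] = 64.7 × (1 + 0.0434 × 6.70) / [6.70 × (0.605 × 4.66 − 0.0434) − 1] = 83.51 / 17.60 = 4.745 mg/L.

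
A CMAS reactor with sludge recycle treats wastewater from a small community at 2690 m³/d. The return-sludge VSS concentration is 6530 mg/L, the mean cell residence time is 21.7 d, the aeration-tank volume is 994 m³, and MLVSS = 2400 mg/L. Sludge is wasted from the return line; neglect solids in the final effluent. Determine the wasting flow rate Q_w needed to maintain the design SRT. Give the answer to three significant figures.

Q_w ≈ 16.8 m³/d

Q_w = (V·X)/(θ_c X_r) = 994.0 × 2400 / (21.7 × 6530) = 16.84 m³/d.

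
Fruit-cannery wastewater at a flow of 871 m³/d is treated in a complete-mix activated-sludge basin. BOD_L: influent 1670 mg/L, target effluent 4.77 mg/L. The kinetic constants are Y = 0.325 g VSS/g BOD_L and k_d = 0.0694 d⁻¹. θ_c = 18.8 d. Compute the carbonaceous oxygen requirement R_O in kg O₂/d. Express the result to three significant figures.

R_O ≈ 1160 kg O₂/d

Correct the yield for decay: Y_obs = Y/(1 + k_d θ_c) = 0.325 / (1 + 0.0694 × 18.8) = 0.325 / 2.305 = 0.1410.
Substrate removed = Q·(S₀ − S) = 871 m³/d × (1670 − 4.77) g/m³ = 1.45×10^6 g/d = 1450 kg/d.
Net sludge production P_X = 0.1410 × 1450 = 204.5 kg VSS/d.
R_O = Q·ΔS − 1.42 P_X = 1450 − 290.4 = 1160 kg O₂/d.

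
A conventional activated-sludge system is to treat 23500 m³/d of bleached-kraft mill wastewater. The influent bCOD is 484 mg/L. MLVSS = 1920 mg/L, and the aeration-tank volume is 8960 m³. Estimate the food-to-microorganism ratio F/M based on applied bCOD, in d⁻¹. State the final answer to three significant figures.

Food-to-microorganism ratio F/M = Q S₀ / (V X) = 23500 × 484 / (8960 × 1920) = 0.6612 d⁻¹.

F/M ≈ 0.661 d⁻¹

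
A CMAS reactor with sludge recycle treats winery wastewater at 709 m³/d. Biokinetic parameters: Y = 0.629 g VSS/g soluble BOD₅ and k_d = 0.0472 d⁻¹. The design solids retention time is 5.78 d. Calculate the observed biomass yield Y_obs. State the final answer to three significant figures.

Correct the yield for decay: Y_obs = Y/(1 + k_d θ_c) = 0.629 / (1 + 0.0472 × 5.78) = 0.629 / 1.273 = 0.4942.

Y_obs ≈ 0.494 g VSS/g soluble BOD₅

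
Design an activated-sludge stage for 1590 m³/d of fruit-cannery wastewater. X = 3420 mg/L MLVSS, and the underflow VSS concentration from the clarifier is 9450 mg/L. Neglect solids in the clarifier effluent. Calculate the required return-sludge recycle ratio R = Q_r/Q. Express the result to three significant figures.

R ≈ 0.567

Solids balance on the clarifier gives (1+R)X = R·X_r, so R = X/(X_r − X) = 3420 / (9450 − 3420) = 0.5672.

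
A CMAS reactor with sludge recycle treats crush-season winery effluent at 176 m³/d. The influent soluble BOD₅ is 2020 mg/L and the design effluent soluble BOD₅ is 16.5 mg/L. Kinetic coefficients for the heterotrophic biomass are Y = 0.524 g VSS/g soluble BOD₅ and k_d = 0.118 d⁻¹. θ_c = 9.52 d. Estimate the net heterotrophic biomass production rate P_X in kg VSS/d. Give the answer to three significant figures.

Correct the yield for decay: Y_obs = Y/(1 + k_d θ_c) = 0.524 / (1 + 0.118 × 9.52) = 0.524 / 2.123 = 0.2468.
Q·(S₀ − S) = 176 × (2020 − 16.5) × 10⁻³ = 352.6 kg/d removed.
P_X = Y_obs · Q(S₀ − S) = 0.2468 × 352.6 = 87.02 kg VSS/d.

P_X ≈ 87.0 kg VSS/d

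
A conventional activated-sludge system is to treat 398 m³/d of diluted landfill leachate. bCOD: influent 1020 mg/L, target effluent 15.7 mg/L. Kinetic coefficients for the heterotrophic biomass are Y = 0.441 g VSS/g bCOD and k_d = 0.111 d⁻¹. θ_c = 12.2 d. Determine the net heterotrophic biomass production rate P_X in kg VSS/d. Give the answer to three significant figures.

Y_obs = Y / (1 + k_d θ_c) = 0.441 / (1 + 0.111 × 12.2) = 0.441 / 2.354 = 0.1873.
Q·(S₀ − S) = 398 × (1020 − 15.7) × 10⁻³ = 399.7 kg/d removed.
Biomass produced: P_X = Y_obs·Q·ΔS = 0.1873 × 399.7 ≈ 74.88 kg VSS/d.

P_X ≈ 74.9 kg VSS/d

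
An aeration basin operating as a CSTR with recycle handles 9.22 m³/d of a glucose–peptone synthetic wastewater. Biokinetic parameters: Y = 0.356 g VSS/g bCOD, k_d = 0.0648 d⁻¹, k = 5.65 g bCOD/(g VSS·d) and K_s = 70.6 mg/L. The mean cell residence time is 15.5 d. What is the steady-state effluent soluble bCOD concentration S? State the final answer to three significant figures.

S ≈ 4.85 mg/L

Effluent substrate depends only on kinetics and SRT: S = K_s(1 + k_d θ_c) / [θ_c(Yk − k_d) − 1] = 70.6 × (1 + 0.0648 × 15.5) / [15.5 × (0.356 × 5.65 − 0.0648) − 1] = 141.5 / 29.17 = 4.851 mg/L.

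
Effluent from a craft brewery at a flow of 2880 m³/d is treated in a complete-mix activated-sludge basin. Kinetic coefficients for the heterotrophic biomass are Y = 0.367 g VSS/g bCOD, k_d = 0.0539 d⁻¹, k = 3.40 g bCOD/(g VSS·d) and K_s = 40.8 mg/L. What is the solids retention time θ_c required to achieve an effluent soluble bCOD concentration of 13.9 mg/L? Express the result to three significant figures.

Specific growth rate at S = 13.9 mg/L: μ = YkS/(K_s+S) = 0.367·3.40·13.9/(40.8+13.9) = 0.3171 d⁻¹.
θ_c = 1/(μ − k_d) = 1/(0.3171 − 0.0539) = 1/0.2632 = 3.800 d.

θ_c ≈ 3.80 d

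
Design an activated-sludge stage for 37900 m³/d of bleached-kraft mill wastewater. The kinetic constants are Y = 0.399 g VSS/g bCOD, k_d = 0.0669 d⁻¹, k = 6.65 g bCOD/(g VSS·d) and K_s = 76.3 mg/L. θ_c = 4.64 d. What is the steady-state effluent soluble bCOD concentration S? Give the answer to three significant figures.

S ≈ 9.09 mg/L

For a completely mixed reactor with recycle the Lawrence–McCarty relation gives S = K_s·(1 + k_d·θ_c) / [θ_c·(Y·k − k_d) − 1] = 76.3 × (1 + 0.0669 × 4.64) / [4.64 × (0.399 × 6.65 − 0.0669) − 1] = 99.98 / 11.00 = 9.089 mg/L.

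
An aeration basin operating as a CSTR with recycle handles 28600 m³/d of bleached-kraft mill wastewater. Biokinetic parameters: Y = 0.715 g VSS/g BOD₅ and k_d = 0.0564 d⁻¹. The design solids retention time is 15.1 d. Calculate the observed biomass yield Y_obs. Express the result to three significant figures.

Correct the yield for decay: Y_obs = Y/(1 + k_d θ_c) = 0.715 / (1 + 0.0564 × 15.1) = 0.715 / 1.852 = 0.3861.

Y_obs ≈ 0.386 g VSS/g BOD₅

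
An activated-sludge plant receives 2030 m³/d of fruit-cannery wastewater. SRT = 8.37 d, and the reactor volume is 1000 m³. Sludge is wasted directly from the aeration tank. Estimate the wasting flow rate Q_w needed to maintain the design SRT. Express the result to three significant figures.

Q_w ≈ 119 m³/d

With mixed-liquor wasting, θ_c = V/Q_w, so Q_w = V/θ_c = 1000/8.37 = 119.5 m³/d.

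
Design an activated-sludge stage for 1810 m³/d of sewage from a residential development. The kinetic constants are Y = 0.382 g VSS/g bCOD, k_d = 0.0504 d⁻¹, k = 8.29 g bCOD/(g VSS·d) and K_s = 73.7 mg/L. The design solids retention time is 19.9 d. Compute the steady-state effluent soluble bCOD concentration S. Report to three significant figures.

S ≈ 2.42 mg/L

For a completely mixed reactor with recycle the Lawrence–McCarty relation gives S = K_s·(1 + k_d·θ_c) / [θ_c·(Y·k − k_d) − 1] = 73.7 × (1 + 0.0504 × 19.9) / [19.9 × (0.382 × 8.29 − 0.0504) − 1] = 147.6 / 61.02 = 2.419 mg/L.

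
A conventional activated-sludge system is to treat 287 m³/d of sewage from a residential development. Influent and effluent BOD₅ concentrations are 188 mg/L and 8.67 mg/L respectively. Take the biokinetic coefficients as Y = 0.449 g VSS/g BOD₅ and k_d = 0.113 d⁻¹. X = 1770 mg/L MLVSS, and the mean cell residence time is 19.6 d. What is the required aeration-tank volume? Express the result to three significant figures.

V ≈ 79.6 m³

Rearranging the biomass balance for a CMAS with decay, V = Y·Q·ΔS·θ_c / [X·(1+k_d θ_c)] = 0.449 × 287 × (188 − 8.67) × 19.6 / [1770 × (1 + 0.113 × 19.6)] = 4.53×10^5 / 5690 = 79.60 m³.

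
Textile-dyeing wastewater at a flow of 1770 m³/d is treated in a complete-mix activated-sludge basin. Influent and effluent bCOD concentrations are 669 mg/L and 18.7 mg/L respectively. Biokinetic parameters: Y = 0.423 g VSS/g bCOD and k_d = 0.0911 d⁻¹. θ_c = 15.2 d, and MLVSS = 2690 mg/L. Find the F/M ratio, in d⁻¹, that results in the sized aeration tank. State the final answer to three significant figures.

F/M ≈ 0.382 d⁻¹

Rearranging the biomass balance for a CMAS with decay, V = Y·Q·ΔS·θ_c / [X·(1+k_d θ_c)] = 0.423 × 1770 × (669 − 18.7) × 15.2 / [2690 × (1 + 0.0911 × 15.2)] = 7.4×10^6 / 6415 = 1154 m³.
Food-to-microorganism ratio F/M = Q S₀ / (V X) = 1770 × 669 / (1154 × 2690) = 0.3816 d⁻¹.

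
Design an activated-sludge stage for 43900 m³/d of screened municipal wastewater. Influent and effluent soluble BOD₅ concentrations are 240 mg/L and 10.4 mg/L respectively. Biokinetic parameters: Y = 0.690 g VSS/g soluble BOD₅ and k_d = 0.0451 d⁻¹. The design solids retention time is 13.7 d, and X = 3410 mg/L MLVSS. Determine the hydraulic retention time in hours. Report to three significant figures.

Steady-state biomass mass balance: V·X·(1 + k_d·θ_c) = Y·Q·(S₀ − S)·θ_c, so V = 0.690 × 43900 × (240 − 10.4) × 13.7 / [3410 × (1 + 0.0451 × 13.7)] = 9.53×10^7 / 5517 = 17271 m³.
HRT = V/Q = 17271 m³ / 43900 m³·d⁻¹ = 0.3934 d × 24 = 9.442 h.

τ ≈ 9.44 h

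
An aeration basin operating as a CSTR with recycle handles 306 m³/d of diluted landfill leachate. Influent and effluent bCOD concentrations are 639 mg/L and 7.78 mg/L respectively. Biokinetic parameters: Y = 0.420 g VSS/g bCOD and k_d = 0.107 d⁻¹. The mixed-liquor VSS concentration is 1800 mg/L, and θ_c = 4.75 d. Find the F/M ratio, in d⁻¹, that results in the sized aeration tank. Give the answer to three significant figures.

F/M ≈ 0.765 d⁻¹

From the SRT design equation V = Y Q (S₀−S) θ_c / [X (1 + k_d θ_c)] = 0.420 × 306 × (639 − 7.78) × 4.75 / [1800 × (1 + 0.107 × 4.75)] = 3.85×10^5 / 2715 = 141.9 m³.
F/M = applied load / biomass = Q·S₀/(V·X) = 306 × 639 / (141.9 × 1800) = 0.7653 d⁻¹.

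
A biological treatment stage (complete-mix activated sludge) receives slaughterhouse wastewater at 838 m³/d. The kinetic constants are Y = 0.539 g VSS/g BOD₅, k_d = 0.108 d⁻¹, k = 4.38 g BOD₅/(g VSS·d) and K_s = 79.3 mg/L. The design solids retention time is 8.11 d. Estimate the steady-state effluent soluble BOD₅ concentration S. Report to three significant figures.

S ≈ 8.61 mg/L

For a completely mixed reactor with recycle the Lawrence–McCarty relation gives S = K_s·(1 + k_d·θ_c) / [θ_c·(Y·k − k_d) − 1] = 79.3 × (1 + 0.108 × 8.11) / [8.11 × (0.539 × 4.38 − 0.108) − 1] = 148.8 / 17.27 = 8.613 mg/L.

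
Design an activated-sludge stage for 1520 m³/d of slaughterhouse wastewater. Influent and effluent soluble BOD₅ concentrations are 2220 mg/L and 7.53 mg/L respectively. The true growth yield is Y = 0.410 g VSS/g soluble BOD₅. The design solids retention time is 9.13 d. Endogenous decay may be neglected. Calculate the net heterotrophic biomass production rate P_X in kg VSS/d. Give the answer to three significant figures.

Since k_d ≈ 0, Y_obs = Y = 0.410 g VSS/g soluble BOD₅.
Mass of soluble BOD₅ removed per day: Q(S₀ − S) = 1520 × 2212 g/m³ = 3363 kg/d.
So the net sludge growth is P_X = 0.4100 × 3363 = 1379 kg VSS/d.

P_X ≈ 1380 kg VSS/d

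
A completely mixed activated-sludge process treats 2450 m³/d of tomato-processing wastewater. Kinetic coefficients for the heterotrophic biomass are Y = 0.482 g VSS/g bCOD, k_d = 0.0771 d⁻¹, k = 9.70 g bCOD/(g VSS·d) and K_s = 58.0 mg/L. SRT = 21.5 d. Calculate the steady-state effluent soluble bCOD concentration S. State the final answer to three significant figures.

S ≈ 1.58 mg/L

Effluent substrate depends only on kinetics and SRT: S = K_s(1 + k_d θ_c) / [θ_c(Yk − k_d) − 1] = 58.0 × (1 + 0.0771 × 21.5) / [21.5 × (0.482 × 9.70 − 0.0771) − 1] = 154.1 / 97.86 = 1.575 mg/L.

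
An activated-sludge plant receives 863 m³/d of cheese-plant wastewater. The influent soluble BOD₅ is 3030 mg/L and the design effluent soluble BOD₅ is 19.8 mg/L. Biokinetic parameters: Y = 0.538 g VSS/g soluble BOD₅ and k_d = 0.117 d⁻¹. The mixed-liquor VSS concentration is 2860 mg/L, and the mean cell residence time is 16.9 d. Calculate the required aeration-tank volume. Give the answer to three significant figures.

From the SRT design equation V = Y Q (S₀−S) θ_c / [X (1 + k_d θ_c)] = 0.538 × 863 × (3030 − 19.8) × 16.9 / [2860 × (1 + 0.117 × 16.9)] = 2.36×10^7 / 8515 = 2774 m³.

V ≈ 2770 m³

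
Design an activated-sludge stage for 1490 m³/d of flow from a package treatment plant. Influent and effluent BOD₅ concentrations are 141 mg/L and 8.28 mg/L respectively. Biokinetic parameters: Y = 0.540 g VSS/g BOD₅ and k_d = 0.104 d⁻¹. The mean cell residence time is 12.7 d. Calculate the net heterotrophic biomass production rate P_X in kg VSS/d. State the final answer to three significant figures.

P_X ≈ 46.0 kg VSS/d

Y_obs = Y / (1 + k_d θ_c) = 0.540 / (1 + 0.104 × 12.7) = 0.540 / 2.321 = 0.2327.
Substrate removed = Q·(S₀ − S) = 1490 m³/d × (141 − 8.28) g/m³ = 1.98×10^5 g/d = 197.8 kg/d.
Biomass produced: P_X = Y_obs·Q·ΔS = 0.2327 × 197.8 ≈ 46.01 kg VSS/d.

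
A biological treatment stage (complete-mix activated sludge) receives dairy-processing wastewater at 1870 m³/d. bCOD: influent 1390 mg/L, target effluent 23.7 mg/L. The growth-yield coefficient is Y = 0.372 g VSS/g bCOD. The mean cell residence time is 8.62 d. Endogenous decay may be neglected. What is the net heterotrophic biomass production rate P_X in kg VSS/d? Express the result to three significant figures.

P_X ≈ 950 kg VSS/d

Since k_d ≈ 0, Y_obs = Y = 0.372 g VSS/g bCOD.
Mass of bCOD removed per day: Q(S₀ − S) = 1870 × 1366 g/m³ = 2555 kg/d.
Net biomass production P_X = Y_obs × Q·(S₀ − S) = 0.3720 × 2555 = 950.5 kg VSS/d.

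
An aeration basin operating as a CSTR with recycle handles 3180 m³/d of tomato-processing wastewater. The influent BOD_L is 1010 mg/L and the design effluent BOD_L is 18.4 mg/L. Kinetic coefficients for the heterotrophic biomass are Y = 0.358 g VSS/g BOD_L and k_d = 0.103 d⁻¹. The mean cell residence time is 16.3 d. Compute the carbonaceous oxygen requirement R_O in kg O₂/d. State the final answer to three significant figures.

Correct the yield for decay: Y_obs = Y/(1 + k_d θ_c) = 0.358 / (1 + 0.103 × 16.3) = 0.358 / 2.679 = 0.1336.
Q·(S₀ − S) = 3180 × (1010 − 18.4) × 10⁻³ = 3153 kg/d removed.
P_X = Y_obs·Q·(S₀ − S) = 0.1336 × 3153 = 421.4 kg VSS/d.
Carbonaceous O₂ demand = substrate oxidised − cell-mass equivalent = 3153 − 1.42 × 421.4 = 2555 kg O₂/d.

R_O ≈ 2550 kg O₂/d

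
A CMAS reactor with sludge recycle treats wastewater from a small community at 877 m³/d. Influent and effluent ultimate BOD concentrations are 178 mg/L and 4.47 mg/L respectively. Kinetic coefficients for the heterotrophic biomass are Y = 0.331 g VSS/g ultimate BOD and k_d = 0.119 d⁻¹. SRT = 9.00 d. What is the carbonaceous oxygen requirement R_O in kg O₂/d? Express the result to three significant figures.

R_O ≈ 118 kg O₂/d

Y_obs = Y / (1 + k_d θ_c) = 0.331 / (1 + 0.119 × 9.00) = 0.331 / 2.071 = 0.1598.
Substrate removed = Q·(S₀ − S) = 877 m³/d × (178 − 4.47) g/m³ = 1.52×10^5 g/d = 152.2 kg/d.
Net sludge production P_X = 0.1598 × 152.2 = 24.32 kg VSS/d.
R_O = Q·(S₀ − S) − 1.42·P_X = 152.2 − 1.42 × 24.32 = 117.6 kg O₂/d.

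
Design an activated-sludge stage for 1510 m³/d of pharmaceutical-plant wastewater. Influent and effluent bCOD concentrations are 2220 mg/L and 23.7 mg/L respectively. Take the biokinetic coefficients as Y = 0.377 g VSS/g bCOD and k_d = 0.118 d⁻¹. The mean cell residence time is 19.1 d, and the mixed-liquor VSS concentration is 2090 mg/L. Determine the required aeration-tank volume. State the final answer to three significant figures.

Rearranging the biomass balance for a CMAS with decay, V = Y·Q·ΔS·θ_c / [X·(1+k_d θ_c)] = 0.377 × 1510 × (2220 − 23.7) × 19.1 / [2090 × (1 + 0.118 × 19.1)] = 2.39×10^7 / 6800 = 3512 m³.

V ≈ 3510 m³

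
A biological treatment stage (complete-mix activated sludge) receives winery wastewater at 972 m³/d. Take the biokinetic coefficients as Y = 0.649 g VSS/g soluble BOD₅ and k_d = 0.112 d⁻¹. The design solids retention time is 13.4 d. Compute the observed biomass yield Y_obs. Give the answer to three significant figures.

The observed yield is Y_obs = Y/(1 + k_d·θ_c) = 0.649 / (1 + 0.112 × 13.4) = 0.649 / 2.501 = 0.2595 g VSS per g soluble BOD₅ removed.

Y_obs ≈ 0.260 g VSS/g soluble BOD₅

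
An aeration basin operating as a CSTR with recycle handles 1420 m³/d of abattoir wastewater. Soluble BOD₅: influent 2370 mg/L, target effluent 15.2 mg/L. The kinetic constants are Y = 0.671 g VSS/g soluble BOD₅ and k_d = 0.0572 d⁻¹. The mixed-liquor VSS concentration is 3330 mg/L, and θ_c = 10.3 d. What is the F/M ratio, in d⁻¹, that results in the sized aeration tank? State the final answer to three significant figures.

F/M ≈ 0.231 d⁻¹

Steady-state biomass mass balance: V·X·(1 + k_d·θ_c) = Y·Q·(S₀ − S)·θ_c, so V = 0.671 × 1420 × (2370 − 15.2) × 10.3 / [3330 × (1 + 0.0572 × 10.3)] = 2.31×10^7 / 5292 = 4367 m³.
Food-to-microorganism ratio F/M = Q S₀ / (V X) = 1420 × 2370 / (4367 × 3330) = 0.2314 d⁻¹.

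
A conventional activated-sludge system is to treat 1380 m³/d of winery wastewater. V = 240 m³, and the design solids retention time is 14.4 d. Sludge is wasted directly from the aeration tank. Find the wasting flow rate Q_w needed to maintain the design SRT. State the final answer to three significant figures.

For wasting at MLVSS concentration, Q_w = V/θ_c = 240.0/14.4 = 16.67 m³/d.

Q_w ≈ 16.7 m³/d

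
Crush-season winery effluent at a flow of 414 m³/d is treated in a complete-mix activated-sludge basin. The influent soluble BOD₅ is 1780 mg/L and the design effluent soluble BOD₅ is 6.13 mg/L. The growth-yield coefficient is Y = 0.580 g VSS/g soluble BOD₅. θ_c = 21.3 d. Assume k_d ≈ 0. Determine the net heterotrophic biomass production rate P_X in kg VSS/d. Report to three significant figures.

P_X ≈ 426 kg VSS/d

Since k_d ≈ 0, Y_obs = Y = 0.580 g VSS/g soluble BOD₅.
ΔS = 1780 − 6.13 = 1774 mg/L, so the substrate removal rate is 414 × 1774/1000 = 734.4 kg soluble BOD₅/d.
Biomass produced: P_X = Y_obs·Q·ΔS = 0.5800 × 734.4 ≈ 425.9 kg VSS/d.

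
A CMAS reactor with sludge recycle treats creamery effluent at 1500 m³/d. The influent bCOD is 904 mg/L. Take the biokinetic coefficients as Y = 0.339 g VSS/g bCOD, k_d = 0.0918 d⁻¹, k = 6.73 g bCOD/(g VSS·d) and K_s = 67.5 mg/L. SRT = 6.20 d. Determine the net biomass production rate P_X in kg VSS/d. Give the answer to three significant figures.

P_X ≈ 290 kg VSS/d

For a completely mixed reactor with recycle the Lawrence–McCarty relation gives S = K_s·(1 + k_d·θ_c) / [θ_c·(Y·k − k_d) − 1] = 67.5 × (1 + 0.0918 × 6.20) / [6.20 × (0.339 × 6.73 − 0.0918) − 1] = 105.9 / 12.58 = 8.422 mg/L.
Correct the yield for decay: Y_obs = Y/(1 + k_d θ_c) = 0.339 / (1 + 0.0918 × 6.20) = 0.339 / 1.569 = 0.2160.
ΔS = 904 − 8.42 = 895.6 mg/L, so the substrate removal rate is 1500 × 895.6/1000 = 1343 kg bCOD/d.
Biomass produced: P_X = Y_obs·Q·ΔS = 0.2160 × 1343 ≈ 290.2 kg VSS/d.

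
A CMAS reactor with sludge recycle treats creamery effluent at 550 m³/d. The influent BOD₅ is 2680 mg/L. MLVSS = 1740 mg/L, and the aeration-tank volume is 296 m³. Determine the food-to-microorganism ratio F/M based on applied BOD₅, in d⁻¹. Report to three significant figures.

F/M = Q·S₀ / (V·X) = 550 × 2680 / (296.0 × 1740) = 2.862 g BOD₅·(g VSS·d)⁻¹.

F/M ≈ 2.86 d⁻¹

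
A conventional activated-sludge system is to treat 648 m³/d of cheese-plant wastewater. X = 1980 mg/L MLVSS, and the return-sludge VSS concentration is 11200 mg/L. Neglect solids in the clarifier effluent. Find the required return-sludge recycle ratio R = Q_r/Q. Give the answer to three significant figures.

R ≈ 0.215

Mass balance around the secondary clarifier (neglecting effluent solids): R = X / (X_r − X) = 1980 / (11200 − 1980) = 0.2148.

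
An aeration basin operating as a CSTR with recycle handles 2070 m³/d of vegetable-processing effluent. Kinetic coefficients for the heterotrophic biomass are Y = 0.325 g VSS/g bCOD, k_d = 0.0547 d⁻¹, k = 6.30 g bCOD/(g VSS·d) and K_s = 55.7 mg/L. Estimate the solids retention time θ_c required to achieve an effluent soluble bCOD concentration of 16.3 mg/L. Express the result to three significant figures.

θ_c ≈ 2.45 d

Specific growth rate at S = 16.3 mg/L: μ = YkS/(K_s+S) = 0.325·6.30·16.3/(55.7+16.3) = 0.4635 d⁻¹.
Then 1/θ_c = μ − k_d = 0.4635 − 0.0547 = 0.4088 d⁻¹, giving θ_c = 2.446 d.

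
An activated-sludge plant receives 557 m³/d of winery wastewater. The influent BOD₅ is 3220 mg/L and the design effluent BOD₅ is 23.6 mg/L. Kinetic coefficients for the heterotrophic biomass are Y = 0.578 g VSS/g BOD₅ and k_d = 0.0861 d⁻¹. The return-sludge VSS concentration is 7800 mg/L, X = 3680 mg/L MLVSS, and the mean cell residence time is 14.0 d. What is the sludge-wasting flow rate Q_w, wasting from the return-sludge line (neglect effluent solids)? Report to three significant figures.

Rearranging the biomass balance for a CMAS with decay, V = Y·Q·ΔS·θ_c / [X·(1+k_d θ_c)] = 0.578 × 557 × (3220 − 23.6) × 14.0 / [3680 × (1 + 0.0861 × 14.0)] = 1.44×10^7 / 8116 = 1775 m³.
Q_w = (V·X)/(θ_c X_r) = 1775 × 3680 / (14.0 × 7800) = 59.82 m³/d.

Q_w ≈ 59.8 m³/d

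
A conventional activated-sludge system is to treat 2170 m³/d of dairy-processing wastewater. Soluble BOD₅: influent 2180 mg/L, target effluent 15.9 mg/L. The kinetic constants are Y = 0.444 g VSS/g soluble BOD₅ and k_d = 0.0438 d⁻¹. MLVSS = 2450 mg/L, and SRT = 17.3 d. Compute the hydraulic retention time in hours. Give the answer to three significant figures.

From the SRT design equation V = Y Q (S₀−S) θ_c / [X (1 + k_d θ_c)] = 0.444 × 2170 × (2180 − 15.9) × 17.3 / [2450 × (1 + 0.0438 × 17.3)] = 3.61×10^7 / 4306 = 8376 m³.
HRT = V/Q = 8376 m³ / 2170 m³·d⁻¹ = 3.860 d × 24 = 92.64 h.

τ ≈ 92.6 h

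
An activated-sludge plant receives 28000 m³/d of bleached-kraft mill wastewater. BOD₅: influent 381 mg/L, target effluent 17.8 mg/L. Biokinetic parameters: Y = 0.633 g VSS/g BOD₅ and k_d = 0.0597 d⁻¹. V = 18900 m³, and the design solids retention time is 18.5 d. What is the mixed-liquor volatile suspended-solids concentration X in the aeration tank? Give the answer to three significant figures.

Solving the biomass balance for X: X = Y Q (S₀−S) θ_c / [V (1+k_d θ_c)] = 0.633 × 28000 × (381 − 17.8) × 18.5 / [18900 × (1 + 0.0597 × 18.5)] = 2994 mg/L.

X ≈ 2990 mg/L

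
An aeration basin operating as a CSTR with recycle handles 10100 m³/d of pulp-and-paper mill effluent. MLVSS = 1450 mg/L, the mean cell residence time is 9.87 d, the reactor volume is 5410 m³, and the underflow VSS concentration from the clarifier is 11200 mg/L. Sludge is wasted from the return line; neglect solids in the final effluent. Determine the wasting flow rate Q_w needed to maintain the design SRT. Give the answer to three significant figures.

Q_w ≈ 71.0 m³/d

θ_c = V·X/(Q_w·X_r) when wasting from the recycle, so Q_w = V·X/(θ_c·X_r) = 5410 × 1450 / (9.87 × 11200) = 70.96 m³/d.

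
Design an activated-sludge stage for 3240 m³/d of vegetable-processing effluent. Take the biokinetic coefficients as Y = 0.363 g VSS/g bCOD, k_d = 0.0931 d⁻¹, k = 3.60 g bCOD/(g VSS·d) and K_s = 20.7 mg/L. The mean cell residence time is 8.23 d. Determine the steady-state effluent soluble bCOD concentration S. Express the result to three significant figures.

Effluent substrate depends only on kinetics and SRT: S = K_s(1 + k_d θ_c) / [θ_c(Yk − k_d) − 1] = 20.7 × (1 + 0.0931 × 8.23) / [8.23 × (0.363 × 3.60 − 0.0931) − 1] = 36.56 / 8.989 = 4.067 mg/L.

S ≈ 4.07 mg/L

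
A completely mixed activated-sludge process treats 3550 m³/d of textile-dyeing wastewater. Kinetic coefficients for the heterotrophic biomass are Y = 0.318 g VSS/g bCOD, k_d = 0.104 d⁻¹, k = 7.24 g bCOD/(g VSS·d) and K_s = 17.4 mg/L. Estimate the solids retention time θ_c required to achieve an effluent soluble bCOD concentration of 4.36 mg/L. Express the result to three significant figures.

θ_c ≈ 2.80 d

From 1/θ_c = Y·k·S/(K_s + S) − k_d: Y·k·S/(K_s+S) = 0.318 × 7.24 × 4.36 / (17.4 + 4.36) = 0.4613 d⁻¹.
θ_c = 1/(μ − k_d) = 1/(0.4613 − 0.104) = 1/0.3573 = 2.799 d.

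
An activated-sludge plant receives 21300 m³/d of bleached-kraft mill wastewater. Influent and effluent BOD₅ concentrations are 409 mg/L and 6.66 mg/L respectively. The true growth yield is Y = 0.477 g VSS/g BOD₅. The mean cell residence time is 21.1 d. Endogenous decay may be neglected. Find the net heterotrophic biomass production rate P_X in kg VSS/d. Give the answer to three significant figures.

P_X ≈ 4090 kg VSS/d

With endogenous decay neglected, the observed yield equals the true yield: Y_obs = Y = 0.477 g VSS/g BOD₅.
Q·(S₀ − S) = 21300 × (409 − 6.66) × 10⁻³ = 8570 kg/d removed.
Net biomass production P_X = Y_obs × Q·(S₀ − S) = 0.4770 × 8570 = 4088 kg VSS/d.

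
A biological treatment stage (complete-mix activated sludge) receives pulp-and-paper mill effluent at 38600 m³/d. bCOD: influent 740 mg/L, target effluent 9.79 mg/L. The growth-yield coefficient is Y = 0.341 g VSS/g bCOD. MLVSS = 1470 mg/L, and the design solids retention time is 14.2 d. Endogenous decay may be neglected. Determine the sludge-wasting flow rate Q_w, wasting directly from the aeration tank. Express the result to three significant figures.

Biomass mass balance (decay neglected): V·X = Y·Q·(S₀ − S)·θ_c, so V = 0.341 × 38600 × (740 − 9.79) × 14.2 / 1470 = 92845 m³.
For wasting at MLVSS concentration, Q_w = V/θ_c = 92845/14.2 = 6538 m³/d.

Q_w ≈ 6540 m³/d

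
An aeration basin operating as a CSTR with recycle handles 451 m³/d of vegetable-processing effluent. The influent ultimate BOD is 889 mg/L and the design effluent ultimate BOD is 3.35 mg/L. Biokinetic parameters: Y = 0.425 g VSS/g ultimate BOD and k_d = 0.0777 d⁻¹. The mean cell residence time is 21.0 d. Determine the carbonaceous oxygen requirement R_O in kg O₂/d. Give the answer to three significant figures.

The observed yield is Y_obs = Y/(1 + k_d·θ_c) = 0.425 / (1 + 0.0777 × 21.0) = 0.425 / 2.632 = 0.1615 g VSS per g ultimate BOD removed.
Mass of ultimate BOD removed per day: Q(S₀ − S) = 451 × 885.6 g/m³ = 399.4 kg/d.
P_X = Y_obs·Q·(S₀ − S) = 0.1615 × 399.4 = 64.50 kg VSS/d.
R_O = Q·ΔS − 1.42 P_X = 399.4 − 91.60 = 307.8 kg O₂/d.

R_O ≈ 308 kg O₂/d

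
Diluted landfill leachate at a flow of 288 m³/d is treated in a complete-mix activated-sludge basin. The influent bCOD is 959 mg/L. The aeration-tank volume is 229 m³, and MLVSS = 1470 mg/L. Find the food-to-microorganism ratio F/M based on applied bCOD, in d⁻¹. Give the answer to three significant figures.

F/M = applied load / biomass = Q·S₀/(V·X) = 288 × 959 / (229.0 × 1470) = 0.8205 d⁻¹.

F/M ≈ 0.820 d⁻¹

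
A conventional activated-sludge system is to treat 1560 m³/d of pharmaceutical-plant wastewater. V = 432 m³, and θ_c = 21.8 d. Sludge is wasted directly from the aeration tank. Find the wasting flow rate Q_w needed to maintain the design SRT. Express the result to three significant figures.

Q_w ≈ 19.8 m³/d

Wasting from the aeration tank: Q_w = V / θ_c = 432.0 / 21.8 = 19.82 m³/d.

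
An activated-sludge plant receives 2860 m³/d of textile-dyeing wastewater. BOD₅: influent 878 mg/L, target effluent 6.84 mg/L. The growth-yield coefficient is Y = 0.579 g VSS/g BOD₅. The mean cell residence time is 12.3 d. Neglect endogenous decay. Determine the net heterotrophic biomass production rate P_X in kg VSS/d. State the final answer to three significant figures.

Since k_d ≈ 0, Y_obs = Y = 0.579 g VSS/g BOD₅.
Substrate removed = Q·(S₀ − S) = 2860 m³/d × (878 − 6.84) g/m³ = 2.49×10^6 g/d = 2492 kg/d.
So the net sludge growth is P_X = 0.5790 × 2492 = 1443 kg VSS/d.

P_X ≈ 1440 kg VSS/d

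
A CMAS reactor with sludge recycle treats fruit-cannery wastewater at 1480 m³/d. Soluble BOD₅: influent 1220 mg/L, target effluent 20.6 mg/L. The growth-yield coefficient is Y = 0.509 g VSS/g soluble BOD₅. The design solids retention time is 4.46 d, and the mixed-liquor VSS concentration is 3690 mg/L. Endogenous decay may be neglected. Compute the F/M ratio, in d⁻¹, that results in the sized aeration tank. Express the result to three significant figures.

V·X = Y·Q·ΔS·θ_c gives V = 0.509 × 1480 × (1220 − 20.6) × 4.46 / 3690 = 1092 m³.
F/M = Q·S₀ / (V·X) = 1480 × 1220 / (1092 × 3690) = 0.4481 g soluble BOD₅·(g VSS·d)⁻¹.

F/M ≈ 0.448 d⁻¹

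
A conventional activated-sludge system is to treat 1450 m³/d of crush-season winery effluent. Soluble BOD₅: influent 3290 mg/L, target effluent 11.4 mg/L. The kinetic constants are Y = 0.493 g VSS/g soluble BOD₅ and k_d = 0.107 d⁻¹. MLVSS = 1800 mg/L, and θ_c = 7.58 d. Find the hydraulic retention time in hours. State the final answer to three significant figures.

Steady-state biomass mass balance: V·X·(1 + k_d·θ_c) = Y·Q·(S₀ − S)·θ_c, so V = 0.493 × 1450 × (3290 − 11.4) × 7.58 / [1800 × (1 + 0.107 × 7.58)] = 1.78×10^7 / 3260 = 5450 m³.
HRT = V/Q = 5450 m³ / 1450 m³·d⁻¹ = 3.758 d × 24 = 90.20 h.

τ ≈ 90.2 h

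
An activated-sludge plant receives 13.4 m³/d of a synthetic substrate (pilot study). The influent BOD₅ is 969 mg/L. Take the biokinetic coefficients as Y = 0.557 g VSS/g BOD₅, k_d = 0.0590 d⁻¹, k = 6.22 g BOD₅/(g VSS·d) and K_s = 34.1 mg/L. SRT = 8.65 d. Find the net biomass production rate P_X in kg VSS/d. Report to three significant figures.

P_X ≈ 4.78 kg VSS/d

From the Monod/SRT balance for a CMAS, S = K_s·(1+k_d θ_c)/[θ_c·(Y k − k_d) − 1] = 34.1 × (1 + 0.0590 × 8.65) / [8.65 × (0.557 × 6.22 − 0.0590) − 1] = 51.50 / 28.46 = 1.810 mg/L.
Y_obs = Y / (1 + k_d θ_c) = 0.557 / (1 + 0.0590 × 8.65) = 0.557 / 1.510 = 0.3688.
Mass of BOD₅ removed per day: Q(S₀ − S) = 13.4 × 967.2 g/m³ = 12.96 kg/d.
Biomass produced: P_X = Y_obs·Q·ΔS = 0.3688 × 12.96 ≈ 4.780 kg VSS/d.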